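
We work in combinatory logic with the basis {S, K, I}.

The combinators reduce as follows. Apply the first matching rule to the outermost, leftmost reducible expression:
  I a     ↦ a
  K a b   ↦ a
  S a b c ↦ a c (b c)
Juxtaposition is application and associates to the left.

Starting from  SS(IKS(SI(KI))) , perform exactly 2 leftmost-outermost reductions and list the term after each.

  start: SS(IKS(SI(KI)))
  step 1: SS(KS(SI(KI)))
  step 2: SSS

Answer: after 2 steps: SSS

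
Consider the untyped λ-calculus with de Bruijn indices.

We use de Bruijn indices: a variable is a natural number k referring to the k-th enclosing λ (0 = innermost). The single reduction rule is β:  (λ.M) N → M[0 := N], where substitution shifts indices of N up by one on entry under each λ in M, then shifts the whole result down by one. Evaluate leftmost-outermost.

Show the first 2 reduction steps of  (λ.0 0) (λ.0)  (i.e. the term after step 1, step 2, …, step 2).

Answer: after 2 steps: λ.0

Reduction:
  start: (λ.0 0) (λ.0)
  [1] (λ.0) (λ.0)
  [2] λ.0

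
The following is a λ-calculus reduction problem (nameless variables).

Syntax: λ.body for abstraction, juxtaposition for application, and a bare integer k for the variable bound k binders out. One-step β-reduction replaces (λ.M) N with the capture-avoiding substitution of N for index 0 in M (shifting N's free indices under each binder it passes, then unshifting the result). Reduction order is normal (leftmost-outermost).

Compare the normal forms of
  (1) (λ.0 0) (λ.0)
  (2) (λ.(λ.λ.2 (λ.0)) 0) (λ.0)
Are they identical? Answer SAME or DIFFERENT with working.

Answer: DIFFERENT — A ⇓ λ.0, B ⇓ λ.λ.0

Reduction:
Term A:
  start: (λ.0 0) (λ.0)
  step 1: (λ.0) (λ.0)
  step 2: λ.0

Term B:
  start: (λ.(λ.λ.2 (λ.0)) 0) (λ.0)
  step 1: (λ.λ.(λ.0) (λ.0)) (λ.0)
  step 2: λ.(λ.0) (λ.0)
  step 3: λ.λ.0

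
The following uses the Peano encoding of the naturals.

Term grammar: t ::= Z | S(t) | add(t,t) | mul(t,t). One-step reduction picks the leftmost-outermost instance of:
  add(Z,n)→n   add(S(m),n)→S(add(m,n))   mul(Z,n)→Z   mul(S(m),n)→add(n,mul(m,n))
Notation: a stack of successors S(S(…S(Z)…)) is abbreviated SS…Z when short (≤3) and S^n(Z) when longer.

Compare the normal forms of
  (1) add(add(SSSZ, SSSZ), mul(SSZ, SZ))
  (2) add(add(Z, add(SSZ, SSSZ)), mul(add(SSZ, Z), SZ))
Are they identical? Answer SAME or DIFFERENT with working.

Answer: DIFFERENT — A ⇓ S^8(Z), B ⇓ S^7(Z)

Working:
Term A:
  start: add(add(SSSZ, SSSZ), mul(SSZ, SZ))
  →1  add(S(add(SSZ, SSSZ)), mul(SSZ, SZ))
  →2  S(add(add(SSZ, SSSZ), mul(SSZ, SZ)))
  →3  S(add(S(add(SZ, SSSZ)), mul(SSZ, SZ)))
  →4  S(S(add(add(SZ, SSSZ), mul(SSZ, SZ))))
  →5  S(S(add(S(add(Z, SSSZ)), mul(SSZ, SZ))))
  →6  S(S(S(add(add(Z, SSSZ), mul(SSZ, SZ)))))
  →7  S(S(S(add(SSSZ, mul(SSZ, SZ)))))
  →8  S(S(S(S(add(SSZ, mul(SSZ, SZ))))))
  →9  S(S(S(S(S(add(SZ, mul(SSZ, SZ)))))))
  →10  S(S(S(S(S(S(add(Z, mul(SSZ, SZ))))))))
  →11  S(S(S(S(S(S(mul(SSZ, SZ)))))))
  →12  S(S(S(S(S(S(add(SZ, mul(SZ, SZ))))))))
  →13  S(S(S(S(S(S(S(add(Z, mul(SZ, SZ)))))))))
  →14  S(S(S(S(S(S(S(mul(SZ, SZ))))))))
  →15  S(S(S(S(S(S(S(add(SZ, mul(Z, SZ)))))))))
  →16  S(S(S(S(S(S(S(S(add(Z, mul(Z, SZ))))))))))
  →17  S(S(S(S(S(S(S(S(mul(Z, SZ)))))))))
  →18  S^8(Z)

Term B:
  start: add(add(Z, add(SSZ, SSSZ)), mul(add(SSZ, Z), SZ))
  →1  add(add(SSZ, SSSZ), mul(add(SSZ, Z), SZ))
  →2  add(S(add(SZ, SSSZ)), mul(add(SSZ, Z), SZ))
  →3  S(add(add(SZ, SSSZ), mul(add(SSZ, Z), SZ)))
  →4  S(add(S(add(Z, SSSZ)), mul(add(SSZ, Z), SZ)))
  →5  S(S(add(add(Z, SSSZ), mul(add(SSZ, Z), SZ))))
  →6  S(S(add(SSSZ, mul(add(SSZ, Z), SZ))))
  →7  S(S(S(add(SSZ, mul(add(SSZ, Z), SZ)))))
  →8  S(S(S(S(add(SZ, mul(add(SSZ, Z), SZ))))))
  →9  S(S(S(S(S(add(Z, mul(add(SSZ, Z), SZ)))))))
  →10  S(S(S(S(S(mul(add(SSZ, Z), SZ))))))
  →11  S(S(S(S(S(mul(S(add(SZ, Z)), SZ))))))
  →12  S(S(S(S(S(add(SZ, mul(add(SZ, Z), SZ)))))))
  →13  S(S(S(S(S(S(add(Z, mul(add(SZ, Z), SZ))))))))
  →14  S(S(S(S(S(S(mul(add(SZ, Z), SZ)))))))
  →15  S(S(S(S(S(S(mul(S(add(Z, Z)), SZ)))))))
  →16  S(S(S(S(S(S(add(SZ, mul(add(Z, Z), SZ))))))))
  →17  S(S(S(S(S(S(S(add(Z, mul(add(Z, Z), SZ)))))))))
  →18  S(S(S(S(S(S(S(mul(add(Z, Z), SZ))))))))
  →19  S(S(S(S(S(S(S(mul(Z, SZ))))))))
  →20  S^7(Z)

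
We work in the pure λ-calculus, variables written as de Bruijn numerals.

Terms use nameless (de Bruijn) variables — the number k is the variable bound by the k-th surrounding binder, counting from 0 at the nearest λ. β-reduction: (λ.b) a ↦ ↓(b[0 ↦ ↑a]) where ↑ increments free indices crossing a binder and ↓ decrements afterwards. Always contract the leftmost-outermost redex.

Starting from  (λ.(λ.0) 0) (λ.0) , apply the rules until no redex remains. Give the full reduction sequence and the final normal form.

Answer: normal form = λ.0  (in 2 steps)

Working:
  start: (λ.(λ.0) 0) (λ.0)
  step 1: (λ.0) (λ.0)
  step 2: λ.0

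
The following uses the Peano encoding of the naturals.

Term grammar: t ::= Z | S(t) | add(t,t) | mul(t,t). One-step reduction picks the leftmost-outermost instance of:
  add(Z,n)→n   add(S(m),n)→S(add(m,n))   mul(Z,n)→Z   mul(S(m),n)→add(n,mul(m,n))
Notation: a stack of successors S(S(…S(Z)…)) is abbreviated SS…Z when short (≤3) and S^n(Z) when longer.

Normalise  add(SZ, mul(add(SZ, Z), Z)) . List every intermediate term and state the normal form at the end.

  start: add(SZ, mul(add(SZ, Z), Z))
  →1  S(add(Z, mul(add(SZ, Z), Z)))
  →2  S(mul(add(SZ, Z), Z))
  →3  S(mul(S(add(Z, Z)), Z))
  →4  S(add(Z, mul(add(Z, Z), Z)))
  →5  S(mul(add(Z, Z), Z))
  →6  S(mul(Z, Z))
  →7  SZ

Answer: normal form = SZ  (in 7 steps)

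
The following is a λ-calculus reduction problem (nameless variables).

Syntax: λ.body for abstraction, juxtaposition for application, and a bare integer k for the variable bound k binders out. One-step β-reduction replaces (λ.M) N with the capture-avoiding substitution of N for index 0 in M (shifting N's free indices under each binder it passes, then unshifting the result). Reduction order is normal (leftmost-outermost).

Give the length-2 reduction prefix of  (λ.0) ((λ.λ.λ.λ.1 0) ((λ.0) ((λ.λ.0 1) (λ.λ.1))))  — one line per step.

Answer: after 2 steps: λ.λ.λ.1 0

Working:
  start: (λ.0) ((λ.λ.λ.λ.1 0) ((λ.0) ((λ.λ.0 1) (λ.λ.1))))
  [1] (λ.λ.λ.λ.1 0) ((λ.0) ((λ.λ.0 1) (λ.λ.1)))
  [2] λ.λ.λ.1 0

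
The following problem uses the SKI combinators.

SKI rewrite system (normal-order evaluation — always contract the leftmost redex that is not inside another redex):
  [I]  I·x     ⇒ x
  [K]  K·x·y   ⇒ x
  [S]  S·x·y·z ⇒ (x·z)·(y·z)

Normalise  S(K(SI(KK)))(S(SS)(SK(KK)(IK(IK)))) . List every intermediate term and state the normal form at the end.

Answer: normal form = S(K(SI(KK)))(S(SS)(KK))  (in 4 steps)

Working:
  start: S(K(SI(KK)))(S(SS)(SK(KK)(IK(IK))))
  →1  S(K(SI(KK)))(S(SS)(K(IK(IK))(KK(IK(IK)))))
  →2  S(K(SI(KK)))(S(SS)(IK(IK)))
  →3  S(K(SI(KK)))(S(SS)(K(IK)))
  →4  S(K(SI(KK)))(S(SS)(KK))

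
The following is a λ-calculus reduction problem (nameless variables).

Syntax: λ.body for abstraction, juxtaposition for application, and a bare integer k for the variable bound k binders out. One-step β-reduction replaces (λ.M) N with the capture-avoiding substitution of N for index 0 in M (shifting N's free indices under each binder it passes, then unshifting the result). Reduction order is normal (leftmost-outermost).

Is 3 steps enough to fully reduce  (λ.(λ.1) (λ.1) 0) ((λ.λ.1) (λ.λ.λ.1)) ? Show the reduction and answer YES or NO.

Answer: NO — after 3 steps the term is (λ.λ.λ.λ.1) ((λ.λ.1) (λ.λ.λ.1)), not yet normal

Reduction:
  start: (λ.(λ.1) (λ.1) 0) ((λ.λ.1) (λ.λ.λ.1))
  [1] (λ.(λ.λ.1) (λ.λ.λ.1)) (λ.(λ.λ.1) (λ.λ.λ.1)) ((λ.λ.1) (λ.λ.λ.1))
  [2] (λ.λ.1) (λ.λ.λ.1) ((λ.λ.1) (λ.λ.λ.1))
  [3] (λ.λ.λ.λ.1) ((λ.λ.1) (λ.λ.λ.1))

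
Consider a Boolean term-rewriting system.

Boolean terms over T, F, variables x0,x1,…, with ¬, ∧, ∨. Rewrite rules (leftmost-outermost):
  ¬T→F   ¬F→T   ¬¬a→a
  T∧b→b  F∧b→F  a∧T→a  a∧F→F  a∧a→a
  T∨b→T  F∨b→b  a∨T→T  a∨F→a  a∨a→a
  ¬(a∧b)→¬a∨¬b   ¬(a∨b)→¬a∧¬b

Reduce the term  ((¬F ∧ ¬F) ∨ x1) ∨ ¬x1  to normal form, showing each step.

  start: ((¬F ∧ ¬F) ∨ x1) ∨ ¬x1
  [1] (¬F ∨ x1) ∨ ¬x1
  [2] (T ∨ x1) ∨ ¬x1
  [3] T ∨ ¬x1
  [4] T

Answer: normal form = T  (in 4 steps)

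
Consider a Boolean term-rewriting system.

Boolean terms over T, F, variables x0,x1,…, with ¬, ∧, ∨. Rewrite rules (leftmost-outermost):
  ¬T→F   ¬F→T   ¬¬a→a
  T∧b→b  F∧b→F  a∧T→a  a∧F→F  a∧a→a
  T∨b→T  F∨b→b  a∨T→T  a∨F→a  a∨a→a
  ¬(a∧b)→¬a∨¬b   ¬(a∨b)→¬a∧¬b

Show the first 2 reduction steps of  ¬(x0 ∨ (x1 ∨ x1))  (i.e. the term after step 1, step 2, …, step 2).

Answer: after 2 steps: ¬x0 ∧ (¬x1 ∧ ¬x1)

Working:
  start: ¬(x0 ∨ (x1 ∨ x1))
  →1  ¬x0 ∧ ¬(x1 ∨ x1)
  →2  ¬x0 ∧ (¬x1 ∧ ¬x1)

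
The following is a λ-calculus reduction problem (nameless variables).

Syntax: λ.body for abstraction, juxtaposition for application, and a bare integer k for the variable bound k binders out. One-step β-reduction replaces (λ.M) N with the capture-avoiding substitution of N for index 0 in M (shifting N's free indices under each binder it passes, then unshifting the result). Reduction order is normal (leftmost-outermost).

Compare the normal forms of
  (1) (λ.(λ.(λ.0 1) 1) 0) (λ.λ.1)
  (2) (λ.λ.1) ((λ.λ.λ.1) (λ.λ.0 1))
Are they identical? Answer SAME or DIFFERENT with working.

Term A:
  start: (λ.(λ.(λ.0 1) 1) 0) (λ.λ.1)
  →1  (λ.(λ.0 1) (λ.λ.1)) (λ.λ.1)
  →2  (λ.0 (λ.λ.1)) (λ.λ.1)
  →3  (λ.λ.1) (λ.λ.1)
  →4  λ.λ.λ.1

Term B:
  start: (λ.λ.1) ((λ.λ.λ.1) (λ.λ.0 1))
  →1  λ.(λ.λ.λ.1) (λ.λ.0 1)
  →2  λ.λ.λ.1

Answer: SAME — A ⇓ λ.λ.λ.1, B ⇓ λ.λ.λ.1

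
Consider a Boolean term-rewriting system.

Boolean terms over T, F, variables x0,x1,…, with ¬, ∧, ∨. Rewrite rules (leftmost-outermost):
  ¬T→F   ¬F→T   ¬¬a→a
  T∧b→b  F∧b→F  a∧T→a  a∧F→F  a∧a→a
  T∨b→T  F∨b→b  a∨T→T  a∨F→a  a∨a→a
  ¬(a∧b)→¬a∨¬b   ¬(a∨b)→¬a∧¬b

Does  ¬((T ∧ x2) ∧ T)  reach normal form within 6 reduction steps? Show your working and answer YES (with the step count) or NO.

Answer: YES — reaches normal form ¬x2 in 6 ≤ 6 steps

Derivation:
  start: ¬((T ∧ x2) ∧ T)
  [1] ¬(T ∧ x2) ∨ ¬T
  [2] (¬T ∨ ¬x2) ∨ ¬T
  [3] (F ∨ ¬x2) ∨ ¬T
  [4] ¬x2 ∨ ¬T
  [5] ¬x2 ∨ F
  [6] ¬x2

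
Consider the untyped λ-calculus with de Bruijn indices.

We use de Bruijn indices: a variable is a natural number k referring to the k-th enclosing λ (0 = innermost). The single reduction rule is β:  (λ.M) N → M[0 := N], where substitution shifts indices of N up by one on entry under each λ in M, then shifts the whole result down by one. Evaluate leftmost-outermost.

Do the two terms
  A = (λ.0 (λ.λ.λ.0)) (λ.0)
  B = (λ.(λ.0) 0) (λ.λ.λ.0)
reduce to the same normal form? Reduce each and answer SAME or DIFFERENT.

Answer: SAME — A ⇓ λ.λ.λ.0, B ⇓ λ.λ.λ.0

Reduction:
Term A:
  start: (λ.0 (λ.λ.λ.0)) (λ.0)
  →1  (λ.0) (λ.λ.λ.0)
  →2  λ.λ.λ.0

Term B:
  start: (λ.(λ.0) 0) (λ.λ.λ.0)
  →1  (λ.0) (λ.λ.λ.0)
  →2  λ.λ.λ.0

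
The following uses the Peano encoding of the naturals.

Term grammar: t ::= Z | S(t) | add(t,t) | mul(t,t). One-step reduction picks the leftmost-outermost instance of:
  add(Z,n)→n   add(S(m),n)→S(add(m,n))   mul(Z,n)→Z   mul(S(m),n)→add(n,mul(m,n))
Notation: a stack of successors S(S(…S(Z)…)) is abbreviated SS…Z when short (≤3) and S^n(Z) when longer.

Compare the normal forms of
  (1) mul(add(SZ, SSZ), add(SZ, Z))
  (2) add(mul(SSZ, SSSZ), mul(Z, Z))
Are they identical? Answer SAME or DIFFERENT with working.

Answer: DIFFERENT — A ⇓ SSSZ, B ⇓ S^6(Z)

Derivation:
Term A:
  start: mul(add(SZ, SSZ), add(SZ, Z))
  step 1: mul(S(add(Z, SSZ)), add(SZ, Z))
  step 2: add(add(SZ, Z), mul(add(Z, SSZ), add(SZ, Z)))
  step 3: add(S(add(Z, Z)), mul(add(Z, SSZ), add(SZ, Z)))
  step 4: S(add(add(Z, Z), mul(add(Z, SSZ), add(SZ, Z))))
  step 5: S(add(Z, mul(add(Z, SSZ), add(SZ, Z))))
  step 6: S(mul(add(Z, SSZ), add(SZ, Z)))
  step 7: S(mul(SSZ, add(SZ, Z)))
  step 8: S(add(add(SZ, Z), mul(SZ, add(SZ, Z))))
  step 9: S(add(S(add(Z, Z)), mul(SZ, add(SZ, Z))))
  step 10: S(S(add(add(Z, Z), mul(SZ, add(SZ, Z)))))
  step 11: S(S(add(Z, mul(SZ, add(SZ, Z)))))
  step 12: S(S(mul(SZ, add(SZ, Z))))
  step 13: S(S(add(add(SZ, Z), mul(Z, add(SZ, Z)))))
  step 14: S(S(add(S(add(Z, Z)), mul(Z, add(SZ, Z)))))
  step 15: S(S(S(add(add(Z, Z), mul(Z, add(SZ, Z))))))
  step 16: S(S(S(add(Z, mul(Z, add(SZ, Z))))))
  step 17: S(S(S(mul(Z, add(SZ, Z)))))
  step 18: SSSZ

Term B:
  start: add(mul(SSZ, SSSZ), mul(Z, Z))
  step 1: add(add(SSSZ, mul(SZ, SSSZ)), mul(Z, Z))
  step 2: add(S(add(SSZ, mul(SZ, SSSZ))), mul(Z, Z))
  step 3: S(add(add(SSZ, mul(SZ, SSSZ)), mul(Z, Z)))
  step 4: S(add(S(add(SZ, mul(SZ, SSSZ))), mul(Z, Z)))
  step 5: S(S(add(add(SZ, mul(SZ, SSSZ)), mul(Z, Z))))
  step 6: S(S(add(S(add(Z, mul(SZ, SSSZ))), mul(Z, Z))))
  step 7: S(S(S(add(add(Z, mul(SZ, SSSZ)), mul(Z, Z)))))
  step 8: S(S(S(add(mul(SZ, SSSZ), mul(Z, Z)))))
  step 9: S(S(S(add(add(SSSZ, mul(Z, SSSZ)), mul(Z, Z)))))
  step 10: S(S(S(add(S(add(SSZ, mul(Z, SSSZ))), mul(Z, Z)))))
  step 11: S(S(S(S(add(add(SSZ, mul(Z, SSSZ)), mul(Z, Z))))))
  step 12: S(S(S(S(add(S(add(SZ, mul(Z, SSSZ))), mul(Z, Z))))))
  step 13: S(S(S(S(S(add(add(SZ, mul(Z, SSSZ)), mul(Z, Z)))))))
  step 14: S(S(S(S(S(add(S(add(Z, mul(Z, SSSZ))), mul(Z, Z)))))))
  step 15: S(S(S(S(S(S(add(add(Z, mul(Z, SSSZ)), mul(Z, Z))))))))
  step 16: S(S(S(S(S(S(add(mul(Z, SSSZ), mul(Z, Z))))))))
  step 17: S(S(S(S(S(S(add(Z, mul(Z, Z))))))))
  step 18: S(S(S(S(S(S(mul(Z, Z)))))))
  step 19: S^6(Z)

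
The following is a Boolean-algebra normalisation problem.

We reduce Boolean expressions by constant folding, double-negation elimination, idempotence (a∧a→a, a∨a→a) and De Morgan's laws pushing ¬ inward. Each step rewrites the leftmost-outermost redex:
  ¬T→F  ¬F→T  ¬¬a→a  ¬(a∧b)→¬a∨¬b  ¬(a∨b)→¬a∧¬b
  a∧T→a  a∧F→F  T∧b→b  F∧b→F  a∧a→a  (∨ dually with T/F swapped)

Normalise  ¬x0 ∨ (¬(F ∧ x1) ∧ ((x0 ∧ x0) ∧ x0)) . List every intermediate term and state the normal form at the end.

  start: ¬x0 ∨ (¬(F ∧ x1) ∧ ((x0 ∧ x0) ∧ x0))
  →1  ¬x0 ∨ ((¬F ∨ ¬x1) ∧ ((x0 ∧ x0) ∧ x0))
  →2  ¬x0 ∨ ((T ∨ ¬x1) ∧ ((x0 ∧ x0) ∧ x0))
  →3  ¬x0 ∨ (T ∧ ((x0 ∧ x0) ∧ x0))
  →4  ¬x0 ∨ ((x0 ∧ x0) ∧ x0)
  →5  ¬x0 ∨ (x0 ∧ x0)
  →6  ¬x0 ∨ x0

Answer: normal form = ¬x0 ∨ x0  (in 6 steps)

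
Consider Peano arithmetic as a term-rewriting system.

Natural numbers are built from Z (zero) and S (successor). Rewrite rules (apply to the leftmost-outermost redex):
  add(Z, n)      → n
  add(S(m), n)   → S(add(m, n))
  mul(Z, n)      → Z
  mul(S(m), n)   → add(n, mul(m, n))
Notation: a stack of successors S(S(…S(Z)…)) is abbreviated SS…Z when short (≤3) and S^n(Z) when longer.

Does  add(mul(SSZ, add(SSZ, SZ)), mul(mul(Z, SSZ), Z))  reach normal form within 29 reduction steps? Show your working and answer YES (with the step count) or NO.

Answer: YES — reaches normal form S^6(Z) in 26 ≤ 29 steps

Working:
  start: add(mul(SSZ, add(SSZ, SZ)), mul(mul(Z, SSZ), Z))
  →1  add(add(add(SSZ, SZ), mul(SZ, add(SSZ, SZ))), mul(mul(Z, SSZ), Z))
  →2  add(add(S(add(SZ, SZ)), mul(SZ, add(SSZ, SZ))), mul(mul(Z, SSZ), Z))
  →3  add(S(add(add(SZ, SZ), mul(SZ, add(SSZ, SZ)))), mul(mul(Z, SSZ), Z))
  →4  S(add(add(add(SZ, SZ), mul(SZ, add(SSZ, SZ))), mul(mul(Z, SSZ), Z)))
  →5  S(add(add(S(add(Z, SZ)), mul(SZ, add(SSZ, SZ))), mul(mul(Z, SSZ), Z)))
  →6  S(add(S(add(add(Z, SZ), mul(SZ, add(SSZ, SZ)))), mul(mul(Z, SSZ), Z)))
  →7  S(S(add(add(add(Z, SZ), mul(SZ, add(SSZ, SZ))), mul(mul(Z, SSZ), Z))))
  →8  S(S(add(add(SZ, mul(SZ, add(SSZ, SZ))), mul(mul(Z, SSZ), Z))))
  →9  S(S(add(S(add(Z, mul(SZ, add(SSZ, SZ)))), mul(mul(Z, SSZ), Z))))
  →10  S(S(S(add(add(Z, mul(SZ, add(SSZ, SZ))), mul(mul(Z, SSZ), Z)))))
  →11  S(S(S(add(mul(SZ, add(SSZ, SZ)), mul(mul(Z, SSZ), Z)))))
  →12  S(S(S(add(add(add(SSZ, SZ), mul(Z, add(SSZ, SZ))), mul(mul(Z, SSZ), Z)))))
  →13  S(S(S(add(add(S(add(SZ, SZ)), mul(Z, add(SSZ, SZ))), mul(mul(Z, SSZ), Z)))))
  →14  S(S(S(add(S(add(add(SZ, SZ), mul(Z, add(SSZ, SZ)))), mul(mul(Z, SSZ), Z)))))
  →15  S(S(S(S(add(add(add(SZ, SZ), mul(Z, add(SSZ, SZ))), mul(mul(Z, SSZ), Z))))))
  →16  S(S(S(S(add(add(S(add(Z, SZ)), mul(Z, add(SSZ, SZ))), mul(mul(Z, SSZ), Z))))))
  →17  S(S(S(S(add(S(add(add(Z, SZ), mul(Z, add(SSZ, SZ)))), mul(mul(Z, SSZ), Z))))))
  →18  S(S(S(S(S(add(add(add(Z, SZ), mul(Z, add(SSZ, SZ))), mul(mul(Z, SSZ), Z)))))))
  →19  S(S(S(S(S(add(add(SZ, mul(Z, add(SSZ, SZ))), mul(mul(Z, SSZ), Z)))))))
  →20  S(S(S(S(S(add(S(add(Z, mul(Z, add(SSZ, SZ)))), mul(mul(Z, SSZ), Z)))))))
  →21  S(S(S(S(S(S(add(add(Z, mul(Z, add(SSZ, SZ))), mul(mul(Z, SSZ), Z))))))))
  →22  S(S(S(S(S(S(add(mul(Z, add(SSZ, SZ)), mul(mul(Z, SSZ), Z))))))))
  →23  S(S(S(S(S(S(add(Z, mul(mul(Z, SSZ), Z))))))))
  →24  S(S(S(S(S(S(mul(mul(Z, SSZ), Z)))))))
  →25  S(S(S(S(S(S(mul(Z, Z)))))))
  →26  S^6(Z)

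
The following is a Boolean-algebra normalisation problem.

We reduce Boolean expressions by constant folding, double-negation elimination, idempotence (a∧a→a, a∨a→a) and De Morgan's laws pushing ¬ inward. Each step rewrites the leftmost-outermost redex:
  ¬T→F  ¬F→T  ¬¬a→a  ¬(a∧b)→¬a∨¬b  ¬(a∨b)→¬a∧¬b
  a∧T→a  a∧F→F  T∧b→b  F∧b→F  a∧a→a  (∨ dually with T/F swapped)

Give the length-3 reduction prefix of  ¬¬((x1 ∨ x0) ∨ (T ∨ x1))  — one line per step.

  start: ¬¬((x1 ∨ x0) ∨ (T ∨ x1))
  step 1: (x1 ∨ x0) ∨ (T ∨ x1)
  step 2: (x1 ∨ x0) ∨ T
  step 3: T

Answer: after 3 steps: T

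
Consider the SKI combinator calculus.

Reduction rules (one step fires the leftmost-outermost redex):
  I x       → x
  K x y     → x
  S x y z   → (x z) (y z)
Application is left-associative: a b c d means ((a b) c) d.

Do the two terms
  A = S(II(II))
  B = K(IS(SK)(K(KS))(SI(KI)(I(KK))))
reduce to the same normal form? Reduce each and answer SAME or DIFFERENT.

Answer: DIFFERENT — A ⇓ SI, B ⇓ K(KS)

Derivation:
Term A:
  start: S(II(II))
  →1  S(I(II))
  →2  S(II)
  →3  SI

Term B:
  start: K(IS(SK)(K(KS))(SI(KI)(I(KK))))
  →1  K(S(SK)(K(KS))(SI(KI)(I(KK))))
  →2  K(SK(SI(KI)(I(KK)))(K(KS)(SI(KI)(I(KK)))))
  →3  K(K(K(KS)(SI(KI)(I(KK))))(SI(KI)(I(KK))(K(KS)(SI(KI)(I(KK))))))
  →4  K(K(KS)(SI(KI)(I(KK))))
  →5  K(KS)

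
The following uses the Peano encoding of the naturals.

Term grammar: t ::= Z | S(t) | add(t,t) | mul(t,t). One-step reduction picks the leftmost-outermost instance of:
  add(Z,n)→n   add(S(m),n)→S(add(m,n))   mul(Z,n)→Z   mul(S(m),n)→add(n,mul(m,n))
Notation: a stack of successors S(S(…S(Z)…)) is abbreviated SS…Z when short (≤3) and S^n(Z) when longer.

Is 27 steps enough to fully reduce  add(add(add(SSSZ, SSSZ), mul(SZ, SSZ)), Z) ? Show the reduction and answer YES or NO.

  start: add(add(add(SSSZ, SSSZ), mul(SZ, SSZ)), Z)
  →1  add(add(S(add(SSZ, SSSZ)), mul(SZ, SSZ)), Z)
  →2  add(S(add(add(SSZ, SSSZ), mul(SZ, SSZ))), Z)
  →3  S(add(add(add(SSZ, SSSZ), mul(SZ, SSZ)), Z))
  →4  S(add(add(S(add(SZ, SSSZ)), mul(SZ, SSZ)), Z))
  →5  S(add(S(add(add(SZ, SSSZ), mul(SZ, SSZ))), Z))
  →6  S(S(add(add(add(SZ, SSSZ), mul(SZ, SSZ)), Z)))
  →7  S(S(add(add(S(add(Z, SSSZ)), mul(SZ, SSZ)), Z)))
  →8  S(S(add(S(add(add(Z, SSSZ), mul(SZ, SSZ))), Z)))
  →9  S(S(S(add(add(add(Z, SSSZ), mul(SZ, SSZ)), Z))))
  →10  S(S(S(add(add(SSSZ, mul(SZ, SSZ)), Z))))
  →11  S(S(S(add(S(add(SSZ, mul(SZ, SSZ))), Z))))
  →12  S(S(S(S(add(add(SSZ, mul(SZ, SSZ)), Z)))))
  →13  S(S(S(S(add(S(add(SZ, mul(SZ, SSZ))), Z)))))
  →14  S(S(S(S(S(add(add(SZ, mul(SZ, SSZ)), Z))))))
  →15  S(S(S(S(S(add(S(add(Z, mul(SZ, SSZ))), Z))))))
  →16  S(S(S(S(S(S(add(add(Z, mul(SZ, SSZ)), Z)))))))
  →17  S(S(S(S(S(S(add(mul(SZ, SSZ), Z)))))))
  →18  S(S(S(S(S(S(add(add(SSZ, mul(Z, SSZ)), Z)))))))
  →19  S(S(S(S(S(S(add(S(add(SZ, mul(Z, SSZ))), Z)))))))
  →20  S(S(S(S(S(S(S(add(add(SZ, mul(Z, SSZ)), Z))))))))
  →21  S(S(S(S(S(S(S(add(S(add(Z, mul(Z, SSZ))), Z))))))))
  →22  S(S(S(S(S(S(S(S(add(add(Z, mul(Z, SSZ)), Z)))))))))
  →23  S(S(S(S(S(S(S(S(add(mul(Z, SSZ), Z)))))))))
  →24  S(S(S(S(S(S(S(S(add(Z, Z)))))))))
  →25  S^8(Z)

Answer: YES — reaches normal form S^8(Z) in 25 ≤ 27 steps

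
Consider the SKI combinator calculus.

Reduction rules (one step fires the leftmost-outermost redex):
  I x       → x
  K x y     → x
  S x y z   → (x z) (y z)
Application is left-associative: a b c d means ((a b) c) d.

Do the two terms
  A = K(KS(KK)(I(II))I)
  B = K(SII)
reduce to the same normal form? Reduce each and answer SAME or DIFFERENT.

Term A:
  start: K(KS(KK)(I(II))I)
  [1] K(S(I(II))I)
  [2] K(S(II)I)
  [3] K(SII)

Term B:
  start: K(SII)

Answer: SAME — A ⇓ K(SII), B ⇓ K(SII)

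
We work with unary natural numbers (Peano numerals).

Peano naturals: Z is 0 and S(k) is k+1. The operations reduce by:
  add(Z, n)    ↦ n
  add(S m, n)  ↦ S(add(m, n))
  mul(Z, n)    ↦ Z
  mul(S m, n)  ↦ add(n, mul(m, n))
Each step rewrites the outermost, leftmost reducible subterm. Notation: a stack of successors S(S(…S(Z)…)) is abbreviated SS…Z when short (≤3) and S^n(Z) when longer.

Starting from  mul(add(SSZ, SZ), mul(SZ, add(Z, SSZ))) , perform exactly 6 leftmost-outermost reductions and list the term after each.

Answer: after 6 steps: S(add(add(SZ, mul(Z, add(Z, SSZ))), mul(add(SZ, SZ), mul(SZ, add(Z, SSZ)))))

Working:
  start: mul(add(SSZ, SZ), mul(SZ, add(Z, SSZ)))
  →1  mul(S(add(SZ, SZ)), mul(SZ, add(Z, SSZ)))
  →2  add(mul(SZ, add(Z, SSZ)), mul(add(SZ, SZ), mul(SZ, add(Z, SSZ))))
  →3  add(add(add(Z, SSZ), mul(Z, add(Z, SSZ))), mul(add(SZ, SZ), mul(SZ, add(Z, SSZ))))
  →4  add(add(SSZ, mul(Z, add(Z, SSZ))), mul(add(SZ, SZ), mul(SZ, add(Z, SSZ))))
  →5  add(S(add(SZ, mul(Z, add(Z, SSZ)))), mul(add(SZ, SZ), mul(SZ, add(Z, SSZ))))
  →6  S(add(add(SZ, mul(Z, add(Z, SSZ))), mul(add(SZ, SZ), mul(SZ, add(Z, SSZ)))))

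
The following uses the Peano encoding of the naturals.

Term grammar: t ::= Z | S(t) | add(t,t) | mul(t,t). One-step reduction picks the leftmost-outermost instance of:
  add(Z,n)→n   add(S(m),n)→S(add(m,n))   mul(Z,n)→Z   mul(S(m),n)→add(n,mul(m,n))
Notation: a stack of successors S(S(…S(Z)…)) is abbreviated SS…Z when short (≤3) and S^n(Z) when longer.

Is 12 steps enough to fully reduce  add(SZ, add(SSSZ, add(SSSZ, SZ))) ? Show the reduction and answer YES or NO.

Answer: YES — reaches normal form S^8(Z) in 10 ≤ 12 steps

Working:
  start: add(SZ, add(SSSZ, add(SSSZ, SZ)))
  step 1: S(add(Z, add(SSSZ, add(SSSZ, SZ))))
  step 2: S(add(SSSZ, add(SSSZ, SZ)))
  step 3: S(S(add(SSZ, add(SSSZ, SZ))))
  step 4: S(S(S(add(SZ, add(SSSZ, SZ)))))
  step 5: S(S(S(S(add(Z, add(SSSZ, SZ))))))
  step 6: S(S(S(S(add(SSSZ, SZ)))))
  step 7: S(S(S(S(S(add(SSZ, SZ))))))
  step 8: S(S(S(S(S(S(add(SZ, SZ)))))))
  step 9: S(S(S(S(S(S(S(add(Z, SZ))))))))
  step 10: S^8(Z)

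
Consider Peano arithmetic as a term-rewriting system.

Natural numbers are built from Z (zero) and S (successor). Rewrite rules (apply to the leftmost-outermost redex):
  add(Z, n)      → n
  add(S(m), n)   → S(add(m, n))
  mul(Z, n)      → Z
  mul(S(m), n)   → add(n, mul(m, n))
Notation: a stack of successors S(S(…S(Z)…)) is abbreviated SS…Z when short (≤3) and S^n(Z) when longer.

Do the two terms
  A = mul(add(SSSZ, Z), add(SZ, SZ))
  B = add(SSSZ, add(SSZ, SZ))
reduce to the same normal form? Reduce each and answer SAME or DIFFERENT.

Answer: SAME — A ⇓ S^6(Z), B ⇓ S^6(Z)

Working:
Term A:
  start: mul(add(SSSZ, Z), add(SZ, SZ))
  step 1: mul(S(add(SSZ, Z)), add(SZ, SZ))
  step 2: add(add(SZ, SZ), mul(add(SSZ, Z), add(SZ, SZ)))
  step 3: add(S(add(Z, SZ)), mul(add(SSZ, Z), add(SZ, SZ)))
  step 4: S(add(add(Z, SZ), mul(add(SSZ, Z), add(SZ, SZ))))
  step 5: S(add(SZ, mul(add(SSZ, Z), add(SZ, SZ))))
  step 6: S(S(add(Z, mul(add(SSZ, Z), add(SZ, SZ)))))
  step 7: S(S(mul(add(SSZ, Z), add(SZ, SZ))))
  step 8: S(S(mul(S(add(SZ, Z)), add(SZ, SZ))))
  step 9: S(S(add(add(SZ, SZ), mul(add(SZ, Z), add(SZ, SZ)))))
  step 10: S(S(add(S(add(Z, SZ)), mul(add(SZ, Z), add(SZ, SZ)))))
  step 11: S(S(S(add(add(Z, SZ), mul(add(SZ, Z), add(SZ, SZ))))))
  step 12: S(S(S(add(SZ, mul(add(SZ, Z), add(SZ, SZ))))))
  step 13: S(S(S(S(add(Z, mul(add(SZ, Z), add(SZ, SZ)))))))
  step 14: S(S(S(S(mul(add(SZ, Z), add(SZ, SZ))))))
  step 15: S(S(S(S(mul(S(add(Z, Z)), add(SZ, SZ))))))
  step 16: S(S(S(S(add(add(SZ, SZ), mul(add(Z, Z), add(SZ, SZ)))))))
  step 17: S(S(S(S(add(S(add(Z, SZ)), mul(add(Z, Z), add(SZ, SZ)))))))
  step 18: S(S(S(S(S(add(add(Z, SZ), mul(add(Z, Z), add(SZ, SZ))))))))
  step 19: S(S(S(S(S(add(SZ, mul(add(Z, Z), add(SZ, SZ))))))))
  step 20: S(S(S(S(S(S(add(Z, mul(add(Z, Z), add(SZ, SZ)))))))))
  step 21: S(S(S(S(S(S(mul(add(Z, Z), add(SZ, SZ))))))))
  step 22: S(S(S(S(S(S(mul(Z, add(SZ, SZ))))))))
  step 23: S^6(Z)

Term B:
  start: add(SSSZ, add(SSZ, SZ))
  step 1: S(add(SSZ, add(SSZ, SZ)))
  step 2: S(S(add(SZ, add(SSZ, SZ))))
  step 3: S(S(S(add(Z, add(SSZ, SZ)))))
  step 4: S(S(S(add(SSZ, SZ))))
  step 5: S(S(S(S(add(SZ, SZ)))))
  step 6: S(S(S(S(S(add(Z, SZ))))))
  step 7: S^6(Z)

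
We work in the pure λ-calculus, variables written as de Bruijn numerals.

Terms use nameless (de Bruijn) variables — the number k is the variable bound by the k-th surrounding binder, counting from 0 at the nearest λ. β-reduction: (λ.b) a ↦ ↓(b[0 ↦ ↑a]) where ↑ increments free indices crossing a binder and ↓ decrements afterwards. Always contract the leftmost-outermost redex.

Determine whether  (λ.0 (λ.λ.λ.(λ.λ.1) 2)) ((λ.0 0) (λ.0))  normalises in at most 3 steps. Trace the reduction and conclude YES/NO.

  start: (λ.0 (λ.λ.λ.(λ.λ.1) 2)) ((λ.0 0) (λ.0))
  [1] (λ.0 0) (λ.0) (λ.λ.λ.(λ.λ.1) 2)
  [2] (λ.0) (λ.0) (λ.λ.λ.(λ.λ.1) 2)
  [3] (λ.0) (λ.λ.λ.(λ.λ.1) 2)

Answer: NO — after 3 steps the term is (λ.0) (λ.λ.λ.(λ.λ.1) 2), not yet normal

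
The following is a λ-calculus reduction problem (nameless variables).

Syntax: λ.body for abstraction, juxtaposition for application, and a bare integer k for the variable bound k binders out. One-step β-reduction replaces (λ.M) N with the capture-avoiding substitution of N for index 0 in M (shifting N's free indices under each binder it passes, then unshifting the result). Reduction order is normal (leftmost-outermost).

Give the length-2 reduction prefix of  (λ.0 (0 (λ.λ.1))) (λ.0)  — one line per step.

Answer: after 2 steps: (λ.0) (λ.λ.1)

Derivation:
  start: (λ.0 (0 (λ.λ.1))) (λ.0)
  →1  (λ.0) ((λ.0) (λ.λ.1))
  →2  (λ.0) (λ.λ.1)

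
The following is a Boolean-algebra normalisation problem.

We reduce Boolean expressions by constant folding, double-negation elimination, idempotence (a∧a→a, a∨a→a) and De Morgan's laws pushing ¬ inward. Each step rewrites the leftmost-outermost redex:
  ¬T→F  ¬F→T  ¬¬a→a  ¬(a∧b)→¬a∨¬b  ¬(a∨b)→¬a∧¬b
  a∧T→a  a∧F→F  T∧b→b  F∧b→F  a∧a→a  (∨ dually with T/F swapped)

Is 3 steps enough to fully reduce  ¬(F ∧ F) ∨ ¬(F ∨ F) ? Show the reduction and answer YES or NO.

  start: ¬(F ∧ F) ∨ ¬(F ∨ F)
  →1  (¬F ∨ ¬F) ∨ ¬(F ∨ F)
  →2  ¬F ∨ ¬(F ∨ F)
  →3  T ∨ ¬(F ∨ F)

Answer: NO — after 3 steps the term is T ∨ ¬(F ∨ F), not yet normal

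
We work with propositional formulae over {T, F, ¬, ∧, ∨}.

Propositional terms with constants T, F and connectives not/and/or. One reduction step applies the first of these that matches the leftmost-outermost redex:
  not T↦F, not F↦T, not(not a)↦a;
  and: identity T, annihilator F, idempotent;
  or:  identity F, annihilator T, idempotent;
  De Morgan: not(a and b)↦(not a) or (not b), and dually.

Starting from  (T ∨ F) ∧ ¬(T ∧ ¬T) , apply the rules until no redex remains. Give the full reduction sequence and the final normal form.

Answer: normal form = T  (in 6 steps)

Working:
  start: (T ∨ F) ∧ ¬(T ∧ ¬T)
  step 1: T ∧ ¬(T ∧ ¬T)
  step 2: ¬(T ∧ ¬T)
  step 3: ¬T ∨ ¬¬T
  step 4: F ∨ ¬¬T
  step 5: ¬¬T
  step 6: T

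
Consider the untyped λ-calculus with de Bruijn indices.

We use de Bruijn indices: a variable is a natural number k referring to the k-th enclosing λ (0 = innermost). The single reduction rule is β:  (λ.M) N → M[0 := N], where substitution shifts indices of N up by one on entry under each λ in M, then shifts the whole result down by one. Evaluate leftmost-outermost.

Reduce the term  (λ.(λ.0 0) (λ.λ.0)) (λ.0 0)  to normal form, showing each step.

Answer: normal form = λ.0  (in 3 steps)

Derivation:
  start: (λ.(λ.0 0) (λ.λ.0)) (λ.0 0)
  →1  (λ.0 0) (λ.λ.0)
  →2  (λ.λ.0) (λ.λ.0)
  →3  λ.0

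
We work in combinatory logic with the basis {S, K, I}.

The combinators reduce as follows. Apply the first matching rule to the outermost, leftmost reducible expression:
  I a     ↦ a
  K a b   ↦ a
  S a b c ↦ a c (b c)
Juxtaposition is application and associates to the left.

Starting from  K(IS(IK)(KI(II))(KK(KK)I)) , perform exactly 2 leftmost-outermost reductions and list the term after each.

Answer: after 2 steps: K(IK(KK(KK)I)(KI(II)(KK(KK)I)))

Working:
  start: K(IS(IK)(KI(II))(KK(KK)I))
  →1  K(S(IK)(KI(II))(KK(KK)I))
  →2  K(IK(KK(KK)I)(KI(II)(KK(KK)I)))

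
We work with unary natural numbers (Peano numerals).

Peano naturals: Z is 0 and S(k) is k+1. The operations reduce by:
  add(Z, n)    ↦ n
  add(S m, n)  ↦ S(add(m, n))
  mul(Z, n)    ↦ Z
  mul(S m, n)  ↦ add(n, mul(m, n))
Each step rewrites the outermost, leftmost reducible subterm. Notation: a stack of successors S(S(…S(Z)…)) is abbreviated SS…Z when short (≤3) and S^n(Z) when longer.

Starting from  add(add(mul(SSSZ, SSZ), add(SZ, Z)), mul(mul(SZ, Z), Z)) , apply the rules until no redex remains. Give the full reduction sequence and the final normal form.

Answer: normal form = S^7(Z)  (in 34 steps)

Reduction:
  start: add(add(mul(SSSZ, SSZ), add(SZ, Z)), mul(mul(SZ, Z), Z))
  step 1: add(add(add(SSZ, mul(SSZ, SSZ)), add(SZ, Z)), mul(mul(SZ, Z), Z))
  step 2: add(add(S(add(SZ, mul(SSZ, SSZ))), add(SZ, Z)), mul(mul(SZ, Z), Z))
  step 3: add(S(add(add(SZ, mul(SSZ, SSZ)), add(SZ, Z))), mul(mul(SZ, Z), Z))
  step 4: S(add(add(add(SZ, mul(SSZ, SSZ)), add(SZ, Z)), mul(mul(SZ, Z), Z)))
  step 5: S(add(add(S(add(Z, mul(SSZ, SSZ))), add(SZ, Z)), mul(mul(SZ, Z), Z)))
  step 6: S(add(S(add(add(Z, mul(SSZ, SSZ)), add(SZ, Z))), mul(mul(SZ, Z), Z)))
  step 7: S(S(add(add(add(Z, mul(SSZ, SSZ)), add(SZ, Z)), mul(mul(SZ, Z), Z))))
  step 8: S(S(add(add(mul(SSZ, SSZ), add(SZ, Z)), mul(mul(SZ, Z), Z))))
  step 9: S(S(add(add(add(SSZ, mul(SZ, SSZ)), add(SZ, Z)), mul(mul(SZ, Z), Z))))
  step 10: S(S(add(add(S(add(SZ, mul(SZ, SSZ))), add(SZ, Z)), mul(mul(SZ, Z), Z))))
  step 11: S(S(add(S(add(add(SZ, mul(SZ, SSZ)), add(SZ, Z))), mul(mul(SZ, Z), Z))))
  step 12: S(S(S(add(add(add(SZ, mul(SZ, SSZ)), add(SZ, Z)), mul(mul(SZ, Z), Z)))))
  step 13: S(S(S(add(add(S(add(Z, mul(SZ, SSZ))), add(SZ, Z)), mul(mul(SZ, Z), Z)))))
  step 14: S(S(S(add(S(add(add(Z, mul(SZ, SSZ)), add(SZ, Z))), mul(mul(SZ, Z), Z)))))
  step 15: S(S(S(S(add(add(add(Z, mul(SZ, SSZ)), add(SZ, Z)), mul(mul(SZ, Z), Z))))))
  step 16: S(S(S(S(add(add(mul(SZ, SSZ), add(SZ, Z)), mul(mul(SZ, Z), Z))))))
  step 17: S(S(S(S(add(add(add(SSZ, mul(Z, SSZ)), add(SZ, Z)), mul(mul(SZ, Z), Z))))))
  step 18: S(S(S(S(add(add(S(add(SZ, mul(Z, SSZ))), add(SZ, Z)), mul(mul(SZ, Z), Z))))))
  step 19: S(S(S(S(add(S(add(add(SZ, mul(Z, SSZ)), add(SZ, Z))), mul(mul(SZ, Z), Z))))))
  step 20: S(S(S(S(S(add(add(add(SZ, mul(Z, SSZ)), add(SZ, Z)), mul(mul(SZ, Z), Z)))))))
  step 21: S(S(S(S(S(add(add(S(add(Z, mul(Z, SSZ))), add(SZ, Z)), mul(mul(SZ, Z), Z)))))))
  step 22: S(S(S(S(S(add(S(add(add(Z, mul(Z, SSZ)), add(SZ, Z))), mul(mul(SZ, Z), Z)))))))
  step 23: S(S(S(S(S(S(add(add(add(Z, mul(Z, SSZ)), add(SZ, Z)), mul(mul(SZ, Z), Z))))))))
  step 24: S(S(S(S(S(S(add(add(mul(Z, SSZ), add(SZ, Z)), mul(mul(SZ, Z), Z))))))))
  step 25: S(S(S(S(S(S(add(add(Z, add(SZ, Z)), mul(mul(SZ, Z), Z))))))))
  step 26: S(S(S(S(S(S(add(add(SZ, Z), mul(mul(SZ, Z), Z))))))))
  step 27: S(S(S(S(S(S(add(S(add(Z, Z)), mul(mul(SZ, Z), Z))))))))
  step 28: S(S(S(S(S(S(S(add(add(Z, Z), mul(mul(SZ, Z), Z)))))))))
  step 29: S(S(S(S(S(S(S(add(Z, mul(mul(SZ, Z), Z)))))))))
  step 30: S(S(S(S(S(S(S(mul(mul(SZ, Z), Z))))))))
  step 31: S(S(S(S(S(S(S(mul(add(Z, mul(Z, Z)), Z))))))))
  step 32: S(S(S(S(S(S(S(mul(mul(Z, Z), Z))))))))
  step 33: S(S(S(S(S(S(S(mul(Z, Z))))))))
  step 34: S^7(Z)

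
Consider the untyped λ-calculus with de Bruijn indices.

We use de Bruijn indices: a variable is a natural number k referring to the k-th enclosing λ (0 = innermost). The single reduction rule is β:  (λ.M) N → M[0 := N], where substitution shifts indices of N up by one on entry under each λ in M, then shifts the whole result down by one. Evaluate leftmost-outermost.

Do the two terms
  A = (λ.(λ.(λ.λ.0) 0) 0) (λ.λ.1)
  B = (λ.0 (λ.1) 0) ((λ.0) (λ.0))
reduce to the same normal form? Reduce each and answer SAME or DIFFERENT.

Term A:
  start: (λ.(λ.(λ.λ.0) 0) 0) (λ.λ.1)
  →1  (λ.(λ.λ.0) 0) (λ.λ.1)
  →2  (λ.λ.0) (λ.λ.1)
  →3  λ.0

Term B:
  start: (λ.0 (λ.1) 0) ((λ.0) (λ.0))
  →1  (λ.0) (λ.0) (λ.(λ.0) (λ.0)) ((λ.0) (λ.0))
  →2  (λ.0) (λ.(λ.0) (λ.0)) ((λ.0) (λ.0))
  →3  (λ.(λ.0) (λ.0)) ((λ.0) (λ.0))
  →4  (λ.0) (λ.0)
  →5  λ.0

Answer: SAME — A ⇓ λ.0, B ⇓ λ.0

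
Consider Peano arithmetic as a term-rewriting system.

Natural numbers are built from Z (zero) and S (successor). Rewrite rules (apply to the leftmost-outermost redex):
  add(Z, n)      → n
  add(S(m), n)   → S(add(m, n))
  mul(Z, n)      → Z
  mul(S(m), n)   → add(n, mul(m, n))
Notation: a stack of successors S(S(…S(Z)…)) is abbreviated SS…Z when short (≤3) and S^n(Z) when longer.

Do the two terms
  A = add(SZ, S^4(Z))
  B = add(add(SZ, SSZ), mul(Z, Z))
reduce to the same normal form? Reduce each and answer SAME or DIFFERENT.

Term A:
  start: add(SZ, S^4(Z))
  →1  S(add(Z, S^4(Z)))
  →2  S^5(Z)

Term B:
  start: add(add(SZ, SSZ), mul(Z, Z))
  →1  add(S(add(Z, SSZ)), mul(Z, Z))
  →2  S(add(add(Z, SSZ), mul(Z, Z)))
  →3  S(add(SSZ, mul(Z, Z)))
  →4  S(S(add(SZ, mul(Z, Z))))
  →5  S(S(S(add(Z, mul(Z, Z)))))
  →6  S(S(S(mul(Z, Z))))
  →7  SSSZ

Answer: DIFFERENT — A ⇓ S^5(Z), B ⇓ SSSZ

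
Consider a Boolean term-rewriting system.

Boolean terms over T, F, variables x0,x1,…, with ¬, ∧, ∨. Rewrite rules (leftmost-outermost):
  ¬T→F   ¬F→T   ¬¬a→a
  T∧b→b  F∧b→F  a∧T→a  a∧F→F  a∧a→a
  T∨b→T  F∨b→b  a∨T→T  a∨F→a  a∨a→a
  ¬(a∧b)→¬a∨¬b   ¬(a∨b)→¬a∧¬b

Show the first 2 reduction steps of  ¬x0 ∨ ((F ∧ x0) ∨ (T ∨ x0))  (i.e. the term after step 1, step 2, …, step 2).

  start: ¬x0 ∨ ((F ∧ x0) ∨ (T ∨ x0))
  step 1: ¬x0 ∨ (F ∨ (T ∨ x0))
  step 2: ¬x0 ∨ (T ∨ x0)

Answer: after 2 steps: ¬x0 ∨ (T ∨ x0)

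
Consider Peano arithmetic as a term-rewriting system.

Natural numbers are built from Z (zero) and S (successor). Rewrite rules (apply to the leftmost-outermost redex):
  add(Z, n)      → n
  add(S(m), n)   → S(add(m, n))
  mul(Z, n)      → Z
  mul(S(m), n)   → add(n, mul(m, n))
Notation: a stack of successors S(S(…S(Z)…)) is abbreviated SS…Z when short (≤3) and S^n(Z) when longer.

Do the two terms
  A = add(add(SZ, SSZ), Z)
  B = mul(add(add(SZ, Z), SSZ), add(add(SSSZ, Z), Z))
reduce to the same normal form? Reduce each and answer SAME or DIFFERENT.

Term A:
  start: add(add(SZ, SSZ), Z)
  step 1: add(S(add(Z, SSZ)), Z)
  step 2: S(add(add(Z, SSZ), Z))
  step 3: S(add(SSZ, Z))
  step 4: S(S(add(SZ, Z)))
  step 5: S(S(S(add(Z, Z))))
  step 6: SSSZ

Term B:
  start: mul(add(add(SZ, Z), SSZ), add(add(SSSZ, Z), Z))
  step 1: mul(add(S(add(Z, Z)), SSZ), add(add(SSSZ, Z), Z))
  step 2: mul(S(add(add(Z, Z), SSZ)), add(add(SSSZ, Z), Z))
  step 3: add(add(add(SSSZ, Z), Z), mul(add(add(Z, Z), SSZ), add(add(SSSZ, Z), Z)))
  step 4: add(add(S(add(SSZ, Z)), Z), mul(add(add(Z, Z), SSZ), add(add(SSSZ, Z), Z)))
  step 5: add(S(add(add(SSZ, Z), Z)), mul(add(add(Z, Z), SSZ), add(add(SSSZ, Z), Z)))
  step 6: S(add(add(add(SSZ, Z), Z), mul(add(add(Z, Z), SSZ), add(add(SSSZ, Z), Z))))
  step 7: S(add(add(S(add(SZ, Z)), Z), mul(add(add(Z, Z), SSZ), add(add(SSSZ, Z), Z))))
  step 8: S(add(S(add(add(SZ, Z), Z)), mul(add(add(Z, Z), SSZ), add(add(SSSZ, Z), Z))))
  step 9: S(S(add(add(add(SZ, Z), Z), mul(add(add(Z, Z), SSZ), add(add(SSSZ, Z), Z)))))
  step 10: S(S(add(add(S(add(Z, Z)), Z), mul(add(add(Z, Z), SSZ), add(add(SSSZ, Z), Z)))))
  step 11: S(S(add(S(add(add(Z, Z), Z)), mul(add(add(Z, Z), SSZ), add(add(SSSZ, Z), Z)))))
  step 12: S(S(S(add(add(add(Z, Z), Z), mul(add(add(Z, Z), SSZ), add(add(SSSZ, Z), Z))))))
  step 13: S(S(S(add(add(Z, Z), mul(add(add(Z, Z), SSZ), add(add(SSSZ, Z), Z))))))
  step 14: S(S(S(add(Z, mul(add(add(Z, Z), SSZ), add(add(SSSZ, Z), Z))))))
  step 15: S(S(S(mul(add(add(Z, Z), SSZ), add(add(SSSZ, Z), Z)))))
  step 16: S(S(S(mul(add(Z, SSZ), add(add(SSSZ, Z), Z)))))
  step 17: S(S(S(mul(SSZ, add(add(SSSZ, Z), Z)))))
  step 18: S(S(S(add(add(add(SSSZ, Z), Z), mul(SZ, add(add(SSSZ, Z), Z))))))
  step 19: S(S(S(add(add(S(add(SSZ, Z)), Z), mul(SZ, add(add(SSSZ, Z), Z))))))
  step 20: S(S(S(add(S(add(add(SSZ, Z), Z)), mul(SZ, add(add(SSSZ, Z), Z))))))
  step 21: S(S(S(S(add(add(add(SSZ, Z), Z), mul(SZ, add(add(SSSZ, Z), Z)))))))
  step 22: S(S(S(S(add(add(S(add(SZ, Z)), Z), mul(SZ, add(add(SSSZ, Z), Z)))))))
  step 23: S(S(S(S(add(S(add(add(SZ, Z), Z)), mul(SZ, add(add(SSSZ, Z), Z)))))))
  step 24: S(S(S(S(S(add(add(add(SZ, Z), Z), mul(SZ, add(add(SSSZ, Z), Z))))))))
  step 25: S(S(S(S(S(add(add(S(add(Z, Z)), Z), mul(SZ, add(add(SSSZ, Z), Z))))))))
  step 26: S(S(S(S(S(add(S(add(add(Z, Z), Z)), mul(SZ, add(add(SSSZ, Z), Z))))))))
  step 27: S(S(S(S(S(S(add(add(add(Z, Z), Z), mul(SZ, add(add(SSSZ, Z), Z)))))))))
  step 28: S(S(S(S(S(S(add(add(Z, Z), mul(SZ, add(add(SSSZ, Z), Z)))))))))
  step 29: S(S(S(S(S(S(add(Z, mul(SZ, add(add(SSSZ, Z), Z)))))))))
  step 30: S(S(S(S(S(S(mul(SZ, add(add(SSSZ, Z), Z))))))))
  step 31: S(S(S(S(S(S(add(add(add(SSSZ, Z), Z), mul(Z, add(add(SSSZ, Z), Z)))))))))
  step 32: S(S(S(S(S(S(add(add(S(add(SSZ, Z)), Z), mul(Z, add(add(SSSZ, Z), Z)))))))))
  step 33: S(S(S(S(S(S(add(S(add(add(SSZ, Z), Z)), mul(Z, add(add(SSSZ, Z), Z)))))))))
  step 34: S(S(S(S(S(S(S(add(add(add(SSZ, Z), Z), mul(Z, add(add(SSSZ, Z), Z))))))))))
  step 35: S(S(S(S(S(S(S(add(add(S(add(SZ, Z)), Z), mul(Z, add(add(SSSZ, Z), Z))))))))))
  step 36: S(S(S(S(S(S(S(add(S(add(add(SZ, Z), Z)), mul(Z, add(add(SSSZ, Z), Z))))))))))
  step 37: S(S(S(S(S(S(S(S(add(add(add(SZ, Z), Z), mul(Z, add(add(SSSZ, Z), Z)))))))))))
  step 38: S(S(S(S(S(S(S(S(add(add(S(add(Z, Z)), Z), mul(Z, add(add(SSSZ, Z), Z)))))))))))
  step 39: S(S(S(S(S(S(S(S(add(S(add(add(Z, Z), Z)), mul(Z, add(add(SSSZ, Z), Z)))))))))))
  step 40: S(S(S(S(S(S(S(S(S(add(add(add(Z, Z), Z), mul(Z, add(add(SSSZ, Z), Z))))))))))))
  step 41: S(S(S(S(S(S(S(S(S(add(add(Z, Z), mul(Z, add(add(SSSZ, Z), Z))))))))))))
  step 42: S(S(S(S(S(S(S(S(S(add(Z, mul(Z, add(add(SSSZ, Z), Z))))))))))))
  step 43: S(S(S(S(S(S(S(S(S(mul(Z, add(add(SSSZ, Z), Z)))))))))))
  step 44: S^9(Z)

Answer: DIFFERENT — A ⇓ SSSZ, B ⇓ S^9(Z)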